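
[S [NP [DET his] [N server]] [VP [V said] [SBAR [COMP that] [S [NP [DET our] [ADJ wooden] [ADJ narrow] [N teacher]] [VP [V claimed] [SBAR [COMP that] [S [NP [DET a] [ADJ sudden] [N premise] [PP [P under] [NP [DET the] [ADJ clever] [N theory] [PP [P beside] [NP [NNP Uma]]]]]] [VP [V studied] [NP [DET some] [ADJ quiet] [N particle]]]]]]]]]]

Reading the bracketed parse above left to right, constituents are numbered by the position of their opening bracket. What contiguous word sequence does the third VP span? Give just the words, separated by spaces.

The VP opening brackets appear, in order, over: "said that our wooden narrow teacher claimed that a sudden premise under the clever theory beside Uma studied some quiet particle"; "claimed that a sudden premise under the clever theory beside Uma studied some quiet particle"; "studied some quiet particle". The third one spans "studied some quiet particle".

studied some quiet particle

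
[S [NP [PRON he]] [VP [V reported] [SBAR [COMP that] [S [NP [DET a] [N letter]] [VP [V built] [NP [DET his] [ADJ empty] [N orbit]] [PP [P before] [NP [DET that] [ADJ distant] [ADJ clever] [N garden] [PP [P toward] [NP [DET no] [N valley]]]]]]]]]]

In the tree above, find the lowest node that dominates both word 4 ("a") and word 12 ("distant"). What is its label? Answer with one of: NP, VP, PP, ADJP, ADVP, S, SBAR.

S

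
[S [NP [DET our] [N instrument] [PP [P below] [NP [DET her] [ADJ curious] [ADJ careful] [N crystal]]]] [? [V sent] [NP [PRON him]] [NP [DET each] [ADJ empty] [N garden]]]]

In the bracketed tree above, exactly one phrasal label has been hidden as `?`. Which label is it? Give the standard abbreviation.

VP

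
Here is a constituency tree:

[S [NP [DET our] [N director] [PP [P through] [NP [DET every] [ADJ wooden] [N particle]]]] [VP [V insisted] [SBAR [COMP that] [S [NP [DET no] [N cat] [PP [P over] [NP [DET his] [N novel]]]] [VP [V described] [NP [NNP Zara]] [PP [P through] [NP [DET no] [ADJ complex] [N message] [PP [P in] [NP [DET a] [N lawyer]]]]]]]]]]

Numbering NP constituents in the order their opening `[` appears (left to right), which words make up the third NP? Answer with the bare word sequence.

The NP opening brackets appear, in order, over: "our director through every wooden particle"; "every wooden particle"; "no cat over his novel"; "his novel"; "Zara"; "no complex message in a lawyer"; "a lawyer". The third one spans "no cat over his novel".

no cat over his novel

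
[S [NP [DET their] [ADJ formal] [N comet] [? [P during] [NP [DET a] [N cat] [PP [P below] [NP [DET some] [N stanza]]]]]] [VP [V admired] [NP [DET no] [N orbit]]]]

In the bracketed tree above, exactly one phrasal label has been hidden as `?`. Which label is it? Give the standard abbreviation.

A constituent whose immediate children are P 'during', NP is a prepositional phrase: PP.

PP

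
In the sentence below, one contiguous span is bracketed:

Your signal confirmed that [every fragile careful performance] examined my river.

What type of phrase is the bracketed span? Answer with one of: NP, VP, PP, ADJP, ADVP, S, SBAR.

NP

The span is built around the noun "performance" — a noun phrase (NP).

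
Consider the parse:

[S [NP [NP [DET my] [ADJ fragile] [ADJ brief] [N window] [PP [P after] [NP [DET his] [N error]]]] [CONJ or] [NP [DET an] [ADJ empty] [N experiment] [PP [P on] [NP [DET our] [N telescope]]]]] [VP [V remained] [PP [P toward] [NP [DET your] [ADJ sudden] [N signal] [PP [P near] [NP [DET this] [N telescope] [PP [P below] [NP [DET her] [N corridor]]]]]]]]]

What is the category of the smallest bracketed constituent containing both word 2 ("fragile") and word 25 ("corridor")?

S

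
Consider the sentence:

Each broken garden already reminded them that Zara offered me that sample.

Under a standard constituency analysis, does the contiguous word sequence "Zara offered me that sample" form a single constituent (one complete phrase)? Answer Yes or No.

"Zara offered me that sample" is exactly the clause [S Zara offered me that sample], a complete constituent.

Yes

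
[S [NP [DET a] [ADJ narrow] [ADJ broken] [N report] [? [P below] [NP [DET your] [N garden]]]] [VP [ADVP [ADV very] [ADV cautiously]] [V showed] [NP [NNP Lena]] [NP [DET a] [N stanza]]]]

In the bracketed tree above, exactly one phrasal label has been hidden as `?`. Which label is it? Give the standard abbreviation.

The `?` node immediately contains: P 'below', NP. That is the internal structure of a prepositional phrase, so the label is PP.

PP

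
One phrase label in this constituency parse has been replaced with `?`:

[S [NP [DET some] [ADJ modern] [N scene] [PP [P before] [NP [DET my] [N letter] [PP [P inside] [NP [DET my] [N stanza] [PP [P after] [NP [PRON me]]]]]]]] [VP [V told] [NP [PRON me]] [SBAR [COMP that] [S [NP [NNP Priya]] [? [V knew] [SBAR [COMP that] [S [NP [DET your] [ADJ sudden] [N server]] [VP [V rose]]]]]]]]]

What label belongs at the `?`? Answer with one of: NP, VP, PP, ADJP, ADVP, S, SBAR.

The `?` node immediately contains: V 'knew', SBAR. That is the internal structure of a verb phrase, so the label is VP.

VP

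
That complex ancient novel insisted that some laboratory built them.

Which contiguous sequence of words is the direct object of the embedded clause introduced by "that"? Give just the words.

Within the embedded clause introduced by "that", the direct object of "built" is "them".

them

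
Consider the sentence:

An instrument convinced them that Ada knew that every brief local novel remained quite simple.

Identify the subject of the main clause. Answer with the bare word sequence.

an instrument

The subject of the main clause is the NP immediately before the verb "convinced": "an instrument".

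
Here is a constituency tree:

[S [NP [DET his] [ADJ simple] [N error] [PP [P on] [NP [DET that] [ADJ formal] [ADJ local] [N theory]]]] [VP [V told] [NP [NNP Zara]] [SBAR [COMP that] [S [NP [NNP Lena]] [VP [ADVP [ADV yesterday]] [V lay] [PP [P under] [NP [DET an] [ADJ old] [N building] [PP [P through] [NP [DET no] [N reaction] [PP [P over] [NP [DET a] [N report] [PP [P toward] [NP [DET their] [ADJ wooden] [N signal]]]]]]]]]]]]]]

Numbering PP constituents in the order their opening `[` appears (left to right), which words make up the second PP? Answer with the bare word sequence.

Opening `[PP` markers occur at word positions 4, 15, 19, 22, 25; the second of these opens the constituent [PP under an old building through no reaction over a report toward their wooden signal].

under an old building through no reaction over a report toward their wooden signal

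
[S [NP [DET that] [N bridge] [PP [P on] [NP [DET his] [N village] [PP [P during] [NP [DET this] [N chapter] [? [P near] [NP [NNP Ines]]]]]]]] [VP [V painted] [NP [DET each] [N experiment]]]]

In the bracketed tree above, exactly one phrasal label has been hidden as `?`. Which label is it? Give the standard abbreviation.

PP

Looking at what the `?` directly dominates — P 'near', NP — this is a prepositional phrase (PP).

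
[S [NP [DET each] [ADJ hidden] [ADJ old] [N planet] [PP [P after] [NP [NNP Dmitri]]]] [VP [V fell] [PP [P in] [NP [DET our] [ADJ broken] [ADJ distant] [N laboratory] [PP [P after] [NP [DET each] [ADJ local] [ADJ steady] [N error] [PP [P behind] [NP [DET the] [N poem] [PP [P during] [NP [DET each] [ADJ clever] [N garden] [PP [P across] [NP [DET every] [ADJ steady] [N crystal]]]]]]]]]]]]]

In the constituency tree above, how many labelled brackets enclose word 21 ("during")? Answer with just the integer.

10

The word sits inside P, which is inside PP, inside NP, inside PP, inside NP, inside PP, inside NP, inside PP, inside VP, inside S — 10 brackets in all.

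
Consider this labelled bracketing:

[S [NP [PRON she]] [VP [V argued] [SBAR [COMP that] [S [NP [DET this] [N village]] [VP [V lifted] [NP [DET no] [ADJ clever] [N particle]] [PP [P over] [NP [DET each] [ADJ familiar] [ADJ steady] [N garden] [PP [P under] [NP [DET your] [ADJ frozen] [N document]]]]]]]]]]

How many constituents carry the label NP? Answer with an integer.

5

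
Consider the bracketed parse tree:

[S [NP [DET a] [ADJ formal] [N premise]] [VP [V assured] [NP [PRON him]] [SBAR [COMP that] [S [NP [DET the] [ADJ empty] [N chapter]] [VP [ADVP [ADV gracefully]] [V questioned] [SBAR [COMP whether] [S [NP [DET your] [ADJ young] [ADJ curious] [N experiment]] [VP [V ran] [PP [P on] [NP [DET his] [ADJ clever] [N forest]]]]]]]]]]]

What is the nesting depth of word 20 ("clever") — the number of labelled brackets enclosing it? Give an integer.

11

Path from the root down to the word: S → VP → SBAR → S → VP → SBAR → S → VP → PP → NP → ADJ. That is 11 enclosing brackets.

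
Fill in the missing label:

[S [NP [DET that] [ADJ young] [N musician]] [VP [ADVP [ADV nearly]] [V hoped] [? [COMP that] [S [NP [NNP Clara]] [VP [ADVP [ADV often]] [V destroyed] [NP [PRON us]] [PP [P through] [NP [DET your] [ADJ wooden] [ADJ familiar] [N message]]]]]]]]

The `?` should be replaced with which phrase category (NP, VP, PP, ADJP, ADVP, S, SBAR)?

SBAR

A constituent whose immediate children are COMP 'that', S is a subordinate clause: SBAR.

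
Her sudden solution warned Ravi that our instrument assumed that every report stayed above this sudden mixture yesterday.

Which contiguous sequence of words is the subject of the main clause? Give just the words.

her sudden solution

The subject of the main clause is the NP immediately before the verb "warned": "her sudden solution".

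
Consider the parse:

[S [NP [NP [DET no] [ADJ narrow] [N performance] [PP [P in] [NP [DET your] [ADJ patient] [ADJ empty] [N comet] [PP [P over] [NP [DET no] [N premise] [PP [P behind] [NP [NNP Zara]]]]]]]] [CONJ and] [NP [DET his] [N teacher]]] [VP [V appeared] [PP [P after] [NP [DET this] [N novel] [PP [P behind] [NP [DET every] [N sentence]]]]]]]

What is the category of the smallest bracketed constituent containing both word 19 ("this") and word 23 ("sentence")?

Word 19 lies under S → VP → PP → NP → DET; word 23 lies under S → VP → PP → NP → PP → NP → N. The lowest shared node is the NP.

NP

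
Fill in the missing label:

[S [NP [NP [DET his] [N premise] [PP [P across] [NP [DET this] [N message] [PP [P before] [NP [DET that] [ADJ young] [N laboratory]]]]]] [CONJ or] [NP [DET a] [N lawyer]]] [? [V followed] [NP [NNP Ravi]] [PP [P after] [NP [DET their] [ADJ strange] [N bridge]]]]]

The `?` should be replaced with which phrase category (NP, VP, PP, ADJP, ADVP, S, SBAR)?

VP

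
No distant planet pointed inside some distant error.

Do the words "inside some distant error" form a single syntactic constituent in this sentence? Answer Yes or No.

The sequence corresponds to a single PP node — the prepositional phrase "inside some distant error".

Yes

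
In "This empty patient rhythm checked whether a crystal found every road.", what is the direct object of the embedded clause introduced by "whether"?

every road

Within the embedded clause introduced by "whether", the direct object of "found" is "every road".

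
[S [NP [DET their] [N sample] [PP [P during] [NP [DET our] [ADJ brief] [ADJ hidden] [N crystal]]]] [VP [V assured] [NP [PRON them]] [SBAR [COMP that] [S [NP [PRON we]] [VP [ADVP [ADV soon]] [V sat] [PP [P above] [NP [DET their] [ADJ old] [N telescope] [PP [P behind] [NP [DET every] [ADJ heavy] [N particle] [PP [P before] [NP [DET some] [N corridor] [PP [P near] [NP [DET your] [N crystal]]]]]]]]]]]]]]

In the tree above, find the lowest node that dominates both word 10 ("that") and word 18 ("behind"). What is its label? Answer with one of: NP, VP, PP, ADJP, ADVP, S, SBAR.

SBAR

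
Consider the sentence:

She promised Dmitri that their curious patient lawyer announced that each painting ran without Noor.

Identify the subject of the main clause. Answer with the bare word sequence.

The subject of the main clause is the NP immediately before the verb "promised": "she".

she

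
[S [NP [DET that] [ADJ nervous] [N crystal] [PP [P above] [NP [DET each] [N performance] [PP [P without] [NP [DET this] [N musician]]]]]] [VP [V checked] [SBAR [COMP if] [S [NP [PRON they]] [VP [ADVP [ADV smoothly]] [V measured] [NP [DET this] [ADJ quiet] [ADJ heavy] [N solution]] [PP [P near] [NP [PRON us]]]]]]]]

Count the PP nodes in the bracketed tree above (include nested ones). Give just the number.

3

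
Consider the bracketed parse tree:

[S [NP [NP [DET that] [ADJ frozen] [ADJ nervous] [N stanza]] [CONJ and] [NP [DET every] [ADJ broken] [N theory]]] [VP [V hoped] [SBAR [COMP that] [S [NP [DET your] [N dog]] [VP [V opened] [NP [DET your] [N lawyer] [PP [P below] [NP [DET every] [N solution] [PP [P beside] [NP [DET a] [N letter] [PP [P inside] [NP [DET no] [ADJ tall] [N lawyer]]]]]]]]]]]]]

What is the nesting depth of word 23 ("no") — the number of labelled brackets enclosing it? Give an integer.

13

The word sits inside DET, which is inside NP, inside PP, inside NP, inside PP, inside NP, inside PP, inside NP, inside VP, inside S, inside SBAR, inside VP, inside S — 13 brackets in all.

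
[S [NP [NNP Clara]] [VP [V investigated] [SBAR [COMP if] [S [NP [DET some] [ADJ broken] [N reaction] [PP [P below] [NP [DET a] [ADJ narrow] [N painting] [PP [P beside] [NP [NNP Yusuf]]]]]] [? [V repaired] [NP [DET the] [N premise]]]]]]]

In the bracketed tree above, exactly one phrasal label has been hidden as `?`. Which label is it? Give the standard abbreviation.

Looking at what the `?` directly dominates — V 'repaired', NP — this is a verb phrase (VP).

VP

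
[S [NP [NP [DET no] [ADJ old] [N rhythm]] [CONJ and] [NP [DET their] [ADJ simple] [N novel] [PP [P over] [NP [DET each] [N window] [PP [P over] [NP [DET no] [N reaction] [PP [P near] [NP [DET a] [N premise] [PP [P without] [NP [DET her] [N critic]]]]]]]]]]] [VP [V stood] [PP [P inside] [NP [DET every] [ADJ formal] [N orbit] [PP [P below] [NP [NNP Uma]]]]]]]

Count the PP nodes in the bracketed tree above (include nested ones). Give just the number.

6

The PP constituents are: [PP over each window over no reaction near a premise without her critic]; [PP over no reaction near a premise without her critic]; [PP near a premise without her critic]; [PP without her critic]; [PP inside every formal orbit below Uma]; [PP below Uma]. Total: 6.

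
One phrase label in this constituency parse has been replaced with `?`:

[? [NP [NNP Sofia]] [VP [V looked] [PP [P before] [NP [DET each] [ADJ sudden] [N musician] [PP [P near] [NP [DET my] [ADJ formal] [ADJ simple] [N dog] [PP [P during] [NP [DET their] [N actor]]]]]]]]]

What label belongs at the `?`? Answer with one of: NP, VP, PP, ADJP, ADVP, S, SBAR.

S

A constituent whose immediate children are NP, VP is a clause: S.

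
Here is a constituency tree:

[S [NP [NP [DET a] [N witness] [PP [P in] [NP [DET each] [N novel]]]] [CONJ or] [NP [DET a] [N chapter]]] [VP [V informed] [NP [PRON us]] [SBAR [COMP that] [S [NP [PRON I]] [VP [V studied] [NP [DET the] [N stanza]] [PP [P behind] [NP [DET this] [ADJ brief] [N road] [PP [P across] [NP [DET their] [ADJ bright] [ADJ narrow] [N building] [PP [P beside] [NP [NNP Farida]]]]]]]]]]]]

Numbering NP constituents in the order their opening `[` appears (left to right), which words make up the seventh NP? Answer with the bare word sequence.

In left-to-right order the NP constituents are "a witness in each novel or a chapter"; "a witness in each novel"; "each novel"; "a chapter"; "us"; "I"; "the stanza"; "this brief road across their bright narrow building beside Farida"; "their bright narrow building beside Farida"; "Farida". Number 7 is "the stanza".

the stanza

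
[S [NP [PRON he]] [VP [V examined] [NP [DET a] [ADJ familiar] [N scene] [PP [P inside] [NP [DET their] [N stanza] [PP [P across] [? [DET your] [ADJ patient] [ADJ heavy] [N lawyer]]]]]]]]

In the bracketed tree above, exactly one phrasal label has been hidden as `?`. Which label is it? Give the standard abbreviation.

A constituent whose immediate children are DET 'your', ADJ 'patient', ADJ 'heavy', N 'lawyer' is a noun phrase: NP.

NP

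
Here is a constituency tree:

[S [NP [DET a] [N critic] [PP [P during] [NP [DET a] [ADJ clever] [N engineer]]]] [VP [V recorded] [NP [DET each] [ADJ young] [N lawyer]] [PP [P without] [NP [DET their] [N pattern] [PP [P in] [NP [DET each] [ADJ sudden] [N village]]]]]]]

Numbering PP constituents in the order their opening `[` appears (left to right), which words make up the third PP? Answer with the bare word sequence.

in each sudden village

Opening `[PP` markers occur at word positions 3, 11, 14; the third of these opens the constituent [PP in each sudden village].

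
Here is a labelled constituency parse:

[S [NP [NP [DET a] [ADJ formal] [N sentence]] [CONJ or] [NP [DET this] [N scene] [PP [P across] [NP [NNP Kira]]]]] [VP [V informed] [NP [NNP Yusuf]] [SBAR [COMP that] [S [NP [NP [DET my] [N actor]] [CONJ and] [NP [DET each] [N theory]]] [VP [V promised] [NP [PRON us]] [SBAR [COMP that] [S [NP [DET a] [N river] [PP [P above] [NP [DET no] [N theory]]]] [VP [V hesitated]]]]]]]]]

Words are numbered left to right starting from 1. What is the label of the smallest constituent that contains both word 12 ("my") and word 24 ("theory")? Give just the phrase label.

S

Both words fall inside [S my actor and each theory promised us that a river above no theory hesitated] (words 12–25), and no smaller constituent contains them both. Label: S.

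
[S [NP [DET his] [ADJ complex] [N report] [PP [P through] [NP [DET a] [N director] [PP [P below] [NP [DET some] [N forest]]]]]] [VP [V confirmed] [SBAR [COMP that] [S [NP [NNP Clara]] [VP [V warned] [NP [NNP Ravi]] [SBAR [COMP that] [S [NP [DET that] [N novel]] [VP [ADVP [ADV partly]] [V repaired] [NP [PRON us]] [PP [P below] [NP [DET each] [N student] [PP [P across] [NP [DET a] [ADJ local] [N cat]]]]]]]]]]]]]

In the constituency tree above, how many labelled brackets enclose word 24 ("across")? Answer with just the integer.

12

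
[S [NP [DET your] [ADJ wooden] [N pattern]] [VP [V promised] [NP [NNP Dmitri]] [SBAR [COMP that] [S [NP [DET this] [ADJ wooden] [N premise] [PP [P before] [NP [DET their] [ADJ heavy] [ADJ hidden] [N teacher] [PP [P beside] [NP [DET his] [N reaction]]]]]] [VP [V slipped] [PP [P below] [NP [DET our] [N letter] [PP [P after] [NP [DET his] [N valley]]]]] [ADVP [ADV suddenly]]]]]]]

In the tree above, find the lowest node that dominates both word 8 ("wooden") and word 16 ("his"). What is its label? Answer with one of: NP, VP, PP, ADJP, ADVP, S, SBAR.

The smallest bracket enclosing both words is [NP this wooden premise before their heavy hidden teacher beside his reaction], so the label is NP.

NP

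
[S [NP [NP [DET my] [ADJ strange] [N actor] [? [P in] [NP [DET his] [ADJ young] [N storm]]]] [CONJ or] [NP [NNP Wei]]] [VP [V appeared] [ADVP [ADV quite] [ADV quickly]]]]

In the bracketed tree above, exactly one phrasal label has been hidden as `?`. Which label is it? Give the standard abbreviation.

Looking at what the `?` directly dominates — P 'in', NP — this is a prepositional phrase (PP).

PP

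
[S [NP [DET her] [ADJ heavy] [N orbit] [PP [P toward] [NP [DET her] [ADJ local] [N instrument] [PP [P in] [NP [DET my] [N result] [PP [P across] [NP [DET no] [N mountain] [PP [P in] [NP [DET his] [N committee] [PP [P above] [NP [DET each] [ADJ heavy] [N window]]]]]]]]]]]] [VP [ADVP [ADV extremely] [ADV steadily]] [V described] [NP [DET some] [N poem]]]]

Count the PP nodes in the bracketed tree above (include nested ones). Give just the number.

5

Scanning left to right, an opening `[PP` appears at word positions 4, 8, 11, 14, 17 — 5 in total.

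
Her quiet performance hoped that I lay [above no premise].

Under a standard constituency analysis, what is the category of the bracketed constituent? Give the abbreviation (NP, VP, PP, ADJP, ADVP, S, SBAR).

PP

The bracketed span "above no premise" is headed by "above", making it a prepositional phrase (PP).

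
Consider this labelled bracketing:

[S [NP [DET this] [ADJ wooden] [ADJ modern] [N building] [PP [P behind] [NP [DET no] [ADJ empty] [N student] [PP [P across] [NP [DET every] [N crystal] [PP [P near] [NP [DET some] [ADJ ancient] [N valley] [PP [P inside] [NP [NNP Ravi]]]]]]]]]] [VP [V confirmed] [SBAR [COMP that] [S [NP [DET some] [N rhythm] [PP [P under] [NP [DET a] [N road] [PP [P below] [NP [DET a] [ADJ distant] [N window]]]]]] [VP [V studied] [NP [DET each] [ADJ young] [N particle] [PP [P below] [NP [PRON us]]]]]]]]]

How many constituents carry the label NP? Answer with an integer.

The NP constituents are: [NP this wooden modern building behind no empty student across every crystal near some ancient valley inside Ravi]; [NP no empty student across every crystal near some ancient valley inside Ravi]; [NP every crystal near some ancient valley inside Ravi]; [NP some ancient valley inside Ravi]; [NP Ravi]; [NP some rhythm under a road below a distant window] …. Total: 10.

10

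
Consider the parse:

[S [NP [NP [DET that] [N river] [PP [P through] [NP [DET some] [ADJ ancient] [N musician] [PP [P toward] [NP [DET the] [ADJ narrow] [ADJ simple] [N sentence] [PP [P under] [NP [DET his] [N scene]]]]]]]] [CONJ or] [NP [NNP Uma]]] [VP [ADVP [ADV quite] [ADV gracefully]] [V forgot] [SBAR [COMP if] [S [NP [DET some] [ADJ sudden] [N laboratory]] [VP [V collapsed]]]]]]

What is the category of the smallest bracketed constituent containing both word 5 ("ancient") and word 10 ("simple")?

NP

The smallest bracket enclosing both words is [NP some ancient musician toward the narrow simple sentence under his scene], so the label is NP.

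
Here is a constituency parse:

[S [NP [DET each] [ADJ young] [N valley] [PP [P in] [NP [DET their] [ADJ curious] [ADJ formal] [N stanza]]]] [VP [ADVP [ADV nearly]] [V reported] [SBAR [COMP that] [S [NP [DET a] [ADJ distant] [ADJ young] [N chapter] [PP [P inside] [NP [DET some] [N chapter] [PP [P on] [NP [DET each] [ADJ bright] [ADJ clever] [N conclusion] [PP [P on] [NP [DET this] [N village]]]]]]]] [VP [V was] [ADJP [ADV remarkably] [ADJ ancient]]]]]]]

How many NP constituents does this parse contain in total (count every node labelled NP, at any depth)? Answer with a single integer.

6

Scanning left to right, an opening `[NP` appears at word positions 1, 5, 12, 17, 20, 25 — 6 in total.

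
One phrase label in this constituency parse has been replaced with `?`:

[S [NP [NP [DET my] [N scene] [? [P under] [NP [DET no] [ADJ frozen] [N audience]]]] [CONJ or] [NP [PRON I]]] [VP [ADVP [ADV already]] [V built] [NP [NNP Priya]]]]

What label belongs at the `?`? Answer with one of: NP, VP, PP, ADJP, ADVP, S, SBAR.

PP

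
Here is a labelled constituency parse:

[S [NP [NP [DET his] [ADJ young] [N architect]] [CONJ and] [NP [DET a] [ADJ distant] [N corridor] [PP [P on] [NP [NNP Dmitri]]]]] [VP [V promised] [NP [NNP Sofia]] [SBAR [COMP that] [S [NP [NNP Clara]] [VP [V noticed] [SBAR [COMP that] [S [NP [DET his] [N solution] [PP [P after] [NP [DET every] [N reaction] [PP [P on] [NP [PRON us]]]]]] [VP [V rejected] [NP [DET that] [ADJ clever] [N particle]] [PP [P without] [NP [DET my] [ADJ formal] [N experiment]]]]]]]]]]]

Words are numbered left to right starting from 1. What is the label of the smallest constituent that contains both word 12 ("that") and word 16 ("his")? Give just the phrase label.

SBAR

The smallest bracket enclosing both words is [SBAR that Clara noticed that his solution after every reaction on us rejected that clever particle without my formal experiment], so the label is SBAR.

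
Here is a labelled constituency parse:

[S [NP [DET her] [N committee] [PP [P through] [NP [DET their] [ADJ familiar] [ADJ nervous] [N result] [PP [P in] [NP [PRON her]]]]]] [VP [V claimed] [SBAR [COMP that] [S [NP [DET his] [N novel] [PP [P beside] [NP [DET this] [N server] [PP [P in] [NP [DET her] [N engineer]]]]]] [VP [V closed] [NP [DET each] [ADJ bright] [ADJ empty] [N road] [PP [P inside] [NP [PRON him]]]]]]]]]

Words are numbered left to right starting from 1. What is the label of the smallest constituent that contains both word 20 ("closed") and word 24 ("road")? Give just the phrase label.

Both words fall inside [VP closed each bright empty road inside him] (words 20–26), and no smaller constituent contains them both. Label: VP.

VP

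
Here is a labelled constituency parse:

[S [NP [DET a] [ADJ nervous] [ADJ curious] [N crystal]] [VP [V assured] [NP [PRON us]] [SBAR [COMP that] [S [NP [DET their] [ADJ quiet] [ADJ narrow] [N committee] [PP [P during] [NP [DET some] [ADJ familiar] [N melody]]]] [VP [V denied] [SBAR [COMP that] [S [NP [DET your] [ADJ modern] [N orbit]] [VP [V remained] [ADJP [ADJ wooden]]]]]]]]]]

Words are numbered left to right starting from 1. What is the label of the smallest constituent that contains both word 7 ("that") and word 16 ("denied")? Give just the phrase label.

Word 7 lies under S → VP → SBAR → COMP; word 16 lies under S → VP → SBAR → S → VP → V. The lowest shared node is the SBAR.

SBAR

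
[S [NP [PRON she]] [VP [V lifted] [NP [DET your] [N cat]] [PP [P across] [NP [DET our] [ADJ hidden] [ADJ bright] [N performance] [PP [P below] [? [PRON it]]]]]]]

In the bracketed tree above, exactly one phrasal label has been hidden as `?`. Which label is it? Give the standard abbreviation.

A constituent whose immediate children are PRON 'it' is a noun phrase: NP.

NP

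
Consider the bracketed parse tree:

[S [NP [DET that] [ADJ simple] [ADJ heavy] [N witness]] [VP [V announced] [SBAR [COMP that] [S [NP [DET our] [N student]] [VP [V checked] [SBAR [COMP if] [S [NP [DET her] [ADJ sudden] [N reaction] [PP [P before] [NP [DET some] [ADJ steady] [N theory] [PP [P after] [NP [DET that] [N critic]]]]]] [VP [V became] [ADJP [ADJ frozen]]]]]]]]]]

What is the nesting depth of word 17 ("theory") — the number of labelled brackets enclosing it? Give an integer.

11

Counting open brackets not yet closed at "theory": [S [VP [SBAR [S [VP [SBAR [S [NP [PP [NP [N = 11.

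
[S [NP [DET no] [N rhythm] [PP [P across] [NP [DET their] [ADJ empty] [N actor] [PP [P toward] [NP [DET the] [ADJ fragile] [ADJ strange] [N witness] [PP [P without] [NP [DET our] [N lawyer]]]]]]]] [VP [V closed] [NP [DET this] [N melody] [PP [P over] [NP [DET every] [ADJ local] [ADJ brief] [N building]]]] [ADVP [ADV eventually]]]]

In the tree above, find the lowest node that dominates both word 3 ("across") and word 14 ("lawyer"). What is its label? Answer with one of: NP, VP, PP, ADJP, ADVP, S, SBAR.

PP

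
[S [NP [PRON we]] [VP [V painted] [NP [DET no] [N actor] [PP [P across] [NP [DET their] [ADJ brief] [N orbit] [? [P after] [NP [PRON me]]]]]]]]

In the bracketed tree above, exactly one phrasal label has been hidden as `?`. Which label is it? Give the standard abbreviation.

A constituent whose immediate children are P 'after', NP is a prepositional phrase: PP.

PP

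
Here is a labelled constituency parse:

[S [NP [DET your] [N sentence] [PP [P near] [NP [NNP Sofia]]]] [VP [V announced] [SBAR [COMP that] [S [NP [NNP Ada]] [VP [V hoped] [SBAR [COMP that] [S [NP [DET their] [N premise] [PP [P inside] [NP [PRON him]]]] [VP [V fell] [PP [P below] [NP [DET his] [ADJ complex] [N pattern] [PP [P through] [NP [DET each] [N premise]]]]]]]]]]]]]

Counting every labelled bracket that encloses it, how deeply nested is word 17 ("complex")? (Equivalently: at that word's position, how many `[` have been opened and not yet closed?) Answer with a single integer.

Counting open brackets not yet closed at "complex": [S [VP [SBAR [S [VP [SBAR [S [VP [PP [NP [ADJ = 11.

11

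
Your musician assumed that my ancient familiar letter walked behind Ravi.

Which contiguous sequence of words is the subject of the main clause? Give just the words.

In the main clause the verb is "assumed"; the NP preceding it, "your musician", is the subject.

your musician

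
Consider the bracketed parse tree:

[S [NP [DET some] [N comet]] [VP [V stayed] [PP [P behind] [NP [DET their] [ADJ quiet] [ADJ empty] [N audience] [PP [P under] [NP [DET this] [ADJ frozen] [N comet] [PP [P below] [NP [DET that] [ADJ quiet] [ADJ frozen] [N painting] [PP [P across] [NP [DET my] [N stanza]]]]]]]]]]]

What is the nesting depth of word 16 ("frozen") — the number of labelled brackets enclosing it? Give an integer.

9

Path from the root down to the word: S → VP → PP → NP → PP → NP → PP → NP → ADJ. That is 9 enclosing brackets.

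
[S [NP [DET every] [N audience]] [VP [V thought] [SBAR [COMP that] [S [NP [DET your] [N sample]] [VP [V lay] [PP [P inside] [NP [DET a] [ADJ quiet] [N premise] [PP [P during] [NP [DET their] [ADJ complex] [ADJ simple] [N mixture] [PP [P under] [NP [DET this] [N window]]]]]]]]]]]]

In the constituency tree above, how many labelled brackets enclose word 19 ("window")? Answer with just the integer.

12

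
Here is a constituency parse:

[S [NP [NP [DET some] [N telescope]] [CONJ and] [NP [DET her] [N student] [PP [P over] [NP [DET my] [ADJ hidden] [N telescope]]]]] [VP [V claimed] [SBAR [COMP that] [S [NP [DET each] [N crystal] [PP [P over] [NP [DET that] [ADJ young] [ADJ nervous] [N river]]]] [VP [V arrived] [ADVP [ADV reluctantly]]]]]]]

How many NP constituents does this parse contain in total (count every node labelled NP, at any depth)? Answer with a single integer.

6

Listing each NP by its span: [NP some telescope and her student over my hidden telescope]; [NP some telescope]; [NP her student over my hidden telescope]; [NP my hidden telescope]; [NP each crystal over that young nervous river]; [NP that young nervous river] — that makes 6.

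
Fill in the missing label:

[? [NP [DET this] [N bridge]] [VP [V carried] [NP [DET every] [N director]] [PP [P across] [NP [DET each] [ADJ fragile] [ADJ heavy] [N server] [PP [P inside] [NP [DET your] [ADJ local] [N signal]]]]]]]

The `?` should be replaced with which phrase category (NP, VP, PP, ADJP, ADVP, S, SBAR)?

S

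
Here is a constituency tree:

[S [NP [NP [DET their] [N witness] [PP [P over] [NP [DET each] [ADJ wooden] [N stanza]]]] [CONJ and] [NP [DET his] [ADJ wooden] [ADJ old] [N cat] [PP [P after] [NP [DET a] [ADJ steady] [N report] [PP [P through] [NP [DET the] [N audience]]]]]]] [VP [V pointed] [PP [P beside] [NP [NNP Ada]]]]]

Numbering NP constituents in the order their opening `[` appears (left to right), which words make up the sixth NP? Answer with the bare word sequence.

the audience

The NP opening brackets appear, in order, over: "their witness over each wooden stanza and his wooden old cat after a steady report through the audience"; "their witness over each wooden stanza"; "each wooden stanza"; "his wooden old cat after a steady report through the audience"; "a steady report through the audience"; "the audience"; "Ada". The sixth one spans "the audience".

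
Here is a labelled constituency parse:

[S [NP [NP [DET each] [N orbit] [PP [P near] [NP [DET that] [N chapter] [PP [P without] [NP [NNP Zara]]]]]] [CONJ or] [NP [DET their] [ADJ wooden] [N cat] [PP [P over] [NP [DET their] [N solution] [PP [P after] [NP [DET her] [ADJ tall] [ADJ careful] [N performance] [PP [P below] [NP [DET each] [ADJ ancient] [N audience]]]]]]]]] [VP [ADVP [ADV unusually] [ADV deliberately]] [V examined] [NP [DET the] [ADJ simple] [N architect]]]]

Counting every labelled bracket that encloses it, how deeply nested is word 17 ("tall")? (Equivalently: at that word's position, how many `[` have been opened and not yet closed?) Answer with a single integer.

8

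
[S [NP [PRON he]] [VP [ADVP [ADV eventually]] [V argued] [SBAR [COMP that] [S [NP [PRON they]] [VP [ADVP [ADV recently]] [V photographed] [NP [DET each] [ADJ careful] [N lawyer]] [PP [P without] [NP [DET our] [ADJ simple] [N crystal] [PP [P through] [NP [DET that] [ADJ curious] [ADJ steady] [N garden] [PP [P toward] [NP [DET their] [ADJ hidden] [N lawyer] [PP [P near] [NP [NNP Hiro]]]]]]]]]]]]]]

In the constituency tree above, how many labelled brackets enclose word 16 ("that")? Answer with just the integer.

10

The word sits inside DET, which is inside NP, inside PP, inside NP, inside PP, inside VP, inside S, inside SBAR, inside VP, inside S — 10 brackets in all.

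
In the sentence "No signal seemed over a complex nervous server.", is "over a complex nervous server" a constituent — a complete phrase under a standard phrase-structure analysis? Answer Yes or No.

Yes

These words form the whole prepositional phrase headed by "over", so yes — one constituent.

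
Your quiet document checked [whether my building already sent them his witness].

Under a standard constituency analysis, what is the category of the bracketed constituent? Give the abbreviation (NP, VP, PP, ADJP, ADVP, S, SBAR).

SBAR

"whether" is the head of the bracketed span, so the span is a subordinate clause: SBAR.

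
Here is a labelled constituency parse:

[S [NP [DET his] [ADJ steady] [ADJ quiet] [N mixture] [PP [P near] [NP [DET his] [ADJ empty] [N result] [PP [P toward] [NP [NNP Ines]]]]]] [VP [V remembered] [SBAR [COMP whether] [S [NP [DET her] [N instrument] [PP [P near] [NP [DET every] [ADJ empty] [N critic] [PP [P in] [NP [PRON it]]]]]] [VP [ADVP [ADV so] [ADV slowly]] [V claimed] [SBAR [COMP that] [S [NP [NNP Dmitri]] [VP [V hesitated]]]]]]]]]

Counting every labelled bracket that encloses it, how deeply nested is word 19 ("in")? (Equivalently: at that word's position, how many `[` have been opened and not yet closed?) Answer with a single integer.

9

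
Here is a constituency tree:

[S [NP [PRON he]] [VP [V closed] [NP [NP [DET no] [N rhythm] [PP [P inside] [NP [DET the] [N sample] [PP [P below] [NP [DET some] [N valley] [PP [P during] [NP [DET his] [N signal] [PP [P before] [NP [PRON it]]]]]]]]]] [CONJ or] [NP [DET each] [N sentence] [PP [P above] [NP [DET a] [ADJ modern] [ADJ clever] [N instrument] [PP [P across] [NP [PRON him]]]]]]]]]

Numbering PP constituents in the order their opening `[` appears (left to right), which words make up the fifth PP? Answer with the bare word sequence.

above a modern clever instrument across him

In left-to-right order the PP constituents are "inside the sample below some valley during his signal before it"; "below some valley during his signal before it"; "during his signal before it"; "before it"; "above a modern clever instrument across him"; "across him". Number 5 is "above a modern clever instrument across him".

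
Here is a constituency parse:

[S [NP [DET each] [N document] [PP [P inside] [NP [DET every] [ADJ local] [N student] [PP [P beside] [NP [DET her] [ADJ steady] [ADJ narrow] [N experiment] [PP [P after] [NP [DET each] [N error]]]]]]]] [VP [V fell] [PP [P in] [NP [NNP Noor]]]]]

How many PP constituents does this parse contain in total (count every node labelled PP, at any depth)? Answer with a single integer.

4

The PP constituents are: [PP inside every local student beside her steady narrow experiment after each error]; [PP beside her steady narrow experiment after each error]; [PP after each error]; [PP in Noor]. Total: 4.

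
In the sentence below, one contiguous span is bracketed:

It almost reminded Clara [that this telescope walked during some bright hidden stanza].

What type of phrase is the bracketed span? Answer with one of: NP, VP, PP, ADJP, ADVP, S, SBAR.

The bracketed span "that this telescope walked during some bright hidden stanza" is headed by "that", making it a subordinate clause (SBAR).

SBAR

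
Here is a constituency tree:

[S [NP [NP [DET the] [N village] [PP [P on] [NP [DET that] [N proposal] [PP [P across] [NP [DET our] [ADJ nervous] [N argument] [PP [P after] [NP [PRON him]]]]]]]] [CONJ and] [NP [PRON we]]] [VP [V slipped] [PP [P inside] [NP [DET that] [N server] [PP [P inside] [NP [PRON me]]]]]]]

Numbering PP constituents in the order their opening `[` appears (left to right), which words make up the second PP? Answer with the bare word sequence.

across our nervous argument after him

Opening `[PP` markers occur at word positions 3, 6, 10, 15, 18; the second of these opens the constituent [PP across our nervous argument after him].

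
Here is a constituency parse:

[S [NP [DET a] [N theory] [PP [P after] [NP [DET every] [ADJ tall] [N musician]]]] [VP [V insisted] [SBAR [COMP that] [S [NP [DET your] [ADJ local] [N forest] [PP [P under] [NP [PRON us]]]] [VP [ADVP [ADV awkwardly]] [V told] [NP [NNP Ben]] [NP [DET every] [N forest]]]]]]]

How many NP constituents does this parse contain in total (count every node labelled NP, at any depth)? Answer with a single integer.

6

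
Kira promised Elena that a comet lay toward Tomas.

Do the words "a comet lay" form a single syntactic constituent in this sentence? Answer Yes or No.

No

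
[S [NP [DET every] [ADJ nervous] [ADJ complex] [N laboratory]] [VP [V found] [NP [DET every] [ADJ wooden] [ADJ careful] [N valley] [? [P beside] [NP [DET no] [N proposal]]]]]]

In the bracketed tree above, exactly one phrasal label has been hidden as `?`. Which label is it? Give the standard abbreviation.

PP

Looking at what the `?` directly dominates — P 'beside', NP — this is a prepositional phrase (PP).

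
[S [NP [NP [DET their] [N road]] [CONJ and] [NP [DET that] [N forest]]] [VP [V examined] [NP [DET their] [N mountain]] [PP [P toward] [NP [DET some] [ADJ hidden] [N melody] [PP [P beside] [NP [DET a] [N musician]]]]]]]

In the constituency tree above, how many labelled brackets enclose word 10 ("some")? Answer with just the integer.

5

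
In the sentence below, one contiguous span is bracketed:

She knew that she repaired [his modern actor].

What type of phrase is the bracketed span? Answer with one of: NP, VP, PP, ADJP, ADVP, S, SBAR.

"actor" is the head of the bracketed span, so the span is a noun phrase: NP.

NP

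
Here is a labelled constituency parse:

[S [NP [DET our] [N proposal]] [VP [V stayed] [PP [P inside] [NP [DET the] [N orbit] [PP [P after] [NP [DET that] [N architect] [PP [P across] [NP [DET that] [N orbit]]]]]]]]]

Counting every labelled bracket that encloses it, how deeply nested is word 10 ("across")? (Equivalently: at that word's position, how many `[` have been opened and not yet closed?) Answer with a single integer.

Counting open brackets not yet closed at "across": [S [VP [PP [NP [PP [NP [PP [P = 8.

8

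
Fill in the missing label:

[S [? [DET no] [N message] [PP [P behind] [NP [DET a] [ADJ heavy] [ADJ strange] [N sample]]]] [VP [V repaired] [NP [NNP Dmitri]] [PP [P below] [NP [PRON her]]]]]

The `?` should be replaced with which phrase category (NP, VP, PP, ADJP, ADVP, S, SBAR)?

The `?` node immediately contains: DET 'no', N 'message', PP. That is the internal structure of a noun phrase, so the label is NP.

NP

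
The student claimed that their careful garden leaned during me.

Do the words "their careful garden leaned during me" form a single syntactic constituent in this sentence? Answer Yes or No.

These words form the whole clause headed by "leaned", so yes — one constituent.

Yes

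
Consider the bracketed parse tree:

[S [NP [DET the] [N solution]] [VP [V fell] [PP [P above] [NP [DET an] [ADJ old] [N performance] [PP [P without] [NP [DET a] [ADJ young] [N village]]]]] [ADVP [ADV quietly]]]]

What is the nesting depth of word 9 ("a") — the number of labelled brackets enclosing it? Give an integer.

The word sits inside DET, which is inside NP, inside PP, inside NP, inside PP, inside VP, inside S — 7 brackets in all.

7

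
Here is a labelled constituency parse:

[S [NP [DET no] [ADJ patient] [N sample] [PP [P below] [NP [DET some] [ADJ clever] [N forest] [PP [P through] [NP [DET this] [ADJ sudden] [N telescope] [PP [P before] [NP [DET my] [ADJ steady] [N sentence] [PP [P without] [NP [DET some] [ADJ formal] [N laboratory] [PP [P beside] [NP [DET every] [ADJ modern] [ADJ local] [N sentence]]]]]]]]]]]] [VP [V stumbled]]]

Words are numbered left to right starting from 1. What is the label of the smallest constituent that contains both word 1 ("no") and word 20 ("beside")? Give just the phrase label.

NP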